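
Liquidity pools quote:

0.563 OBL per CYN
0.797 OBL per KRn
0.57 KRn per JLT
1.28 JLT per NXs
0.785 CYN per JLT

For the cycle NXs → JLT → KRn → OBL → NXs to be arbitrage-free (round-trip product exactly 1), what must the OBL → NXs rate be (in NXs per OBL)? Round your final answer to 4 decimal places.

Known legs of the cycle: 1.28 × 0.57 × 0.797 = 0.5814912
For no arbitrage the full-cycle product must be 1, so the missing rate is 1 / 0.5814912 ≈ 1.719716.

1.7197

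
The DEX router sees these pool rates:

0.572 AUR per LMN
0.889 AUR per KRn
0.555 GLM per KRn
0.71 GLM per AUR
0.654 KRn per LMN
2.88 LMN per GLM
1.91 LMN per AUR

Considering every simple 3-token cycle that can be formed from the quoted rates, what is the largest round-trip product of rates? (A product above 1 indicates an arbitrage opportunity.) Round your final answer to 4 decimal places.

LMN→AUR→GLM→LMN: 0.572 × 0.71 × 2.88 = 1.16963
LMN→KRn→AUR→LMN: 0.654 × 0.889 × 1.91 = 1.11049
LMN→KRn→GLM→LMN: 0.654 × 0.555 × 2.88 = 1.04535
Maximum is LMN→AUR→GLM→LMN at 1.1696; arbitrage exists.

1.1696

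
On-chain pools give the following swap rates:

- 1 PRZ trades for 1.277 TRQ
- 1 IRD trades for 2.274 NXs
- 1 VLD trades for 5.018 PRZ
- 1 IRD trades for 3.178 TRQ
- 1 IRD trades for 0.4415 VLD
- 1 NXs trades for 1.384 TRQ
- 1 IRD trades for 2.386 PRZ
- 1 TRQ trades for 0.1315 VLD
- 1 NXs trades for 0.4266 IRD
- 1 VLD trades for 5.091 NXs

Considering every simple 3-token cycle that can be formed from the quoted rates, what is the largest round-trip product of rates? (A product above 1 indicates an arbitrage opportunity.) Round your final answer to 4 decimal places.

IRD→VLD→NXs→IRD: 0.4415 × 5.091 × 0.4266 = 0.95886
NXs→TRQ→VLD→NXs: 1.384 × 0.1315 × 5.091 = 0.92654
PRZ→TRQ→VLD→PRZ: 1.277 × 0.1315 × 5.018 = 0.84265
Maximum is IRD→VLD→NXs→IRD at 0.9589; no arbitrage — every cycle loses value.

0.9589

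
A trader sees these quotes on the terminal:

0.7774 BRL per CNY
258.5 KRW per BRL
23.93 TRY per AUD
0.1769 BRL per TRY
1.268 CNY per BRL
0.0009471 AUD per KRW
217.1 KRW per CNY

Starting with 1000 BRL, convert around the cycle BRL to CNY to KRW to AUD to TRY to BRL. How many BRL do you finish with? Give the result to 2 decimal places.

1103.69

1000 BRL × 1.268 = 1268 CNY
1268 CNY × 217.1 = 275282.8 KRW
275282.8 KRW × 0.0009471 = 260.72033988 AUD
260.72033988 AUD × 23.93 = 6239.0377333284 TRY
6239.0377333284 TRY × 0.1769 = 1103.68577502579396 BRL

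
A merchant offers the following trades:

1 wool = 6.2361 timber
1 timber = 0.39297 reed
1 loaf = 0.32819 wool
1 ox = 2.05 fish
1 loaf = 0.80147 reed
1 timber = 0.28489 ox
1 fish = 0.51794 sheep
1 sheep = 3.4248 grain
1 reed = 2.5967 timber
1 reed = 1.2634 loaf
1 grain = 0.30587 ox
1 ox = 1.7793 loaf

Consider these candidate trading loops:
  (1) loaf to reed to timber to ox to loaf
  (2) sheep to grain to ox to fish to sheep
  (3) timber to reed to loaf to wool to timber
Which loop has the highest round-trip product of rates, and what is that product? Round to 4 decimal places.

1.1123

(1) 0.80147 × 2.5967 × 0.28489 × 1.7793 = 1.05496
(2) 3.4248 × 0.30587 × 2.05 × 0.51794 = 1.11226
(3) 0.39297 × 1.2634 × 0.32819 × 6.2361 = 1.01611
Highest is cycle (2) at 1.1123 (>1, arbitrage).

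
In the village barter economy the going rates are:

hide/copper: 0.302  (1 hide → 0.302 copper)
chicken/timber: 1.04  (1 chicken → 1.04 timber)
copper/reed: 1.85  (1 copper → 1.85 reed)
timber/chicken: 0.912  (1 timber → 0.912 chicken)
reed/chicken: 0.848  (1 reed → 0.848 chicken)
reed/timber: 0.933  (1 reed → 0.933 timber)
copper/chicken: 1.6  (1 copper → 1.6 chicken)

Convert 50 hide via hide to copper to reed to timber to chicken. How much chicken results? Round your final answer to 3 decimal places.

50 hide × 0.302 = 15.1 copper
15.1 copper × 1.85 = 27.935 reed
27.935 reed × 0.933 = 26.063355 timber
26.063355 timber × 0.912 = 23.76977976 chicken

23.770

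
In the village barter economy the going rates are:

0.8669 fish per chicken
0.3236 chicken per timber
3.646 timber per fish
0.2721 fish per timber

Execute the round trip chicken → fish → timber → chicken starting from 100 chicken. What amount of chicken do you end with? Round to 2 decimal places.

100 chicken × 0.8669 = 86.69 fish
86.69 fish × 3.646 = 316.07174 timber
316.07174 timber × 0.3236 = 102.280815064 chicken

102.28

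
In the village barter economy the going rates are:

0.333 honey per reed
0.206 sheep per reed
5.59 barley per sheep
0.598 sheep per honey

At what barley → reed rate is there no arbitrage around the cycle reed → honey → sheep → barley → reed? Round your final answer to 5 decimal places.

0.89834

Known legs of the cycle: 0.333 × 0.598 × 5.59 = 1.11315906
For no arbitrage the full-cycle product must be 1, so the missing rate is 1 / 1.11315906 ≈ 0.8983442.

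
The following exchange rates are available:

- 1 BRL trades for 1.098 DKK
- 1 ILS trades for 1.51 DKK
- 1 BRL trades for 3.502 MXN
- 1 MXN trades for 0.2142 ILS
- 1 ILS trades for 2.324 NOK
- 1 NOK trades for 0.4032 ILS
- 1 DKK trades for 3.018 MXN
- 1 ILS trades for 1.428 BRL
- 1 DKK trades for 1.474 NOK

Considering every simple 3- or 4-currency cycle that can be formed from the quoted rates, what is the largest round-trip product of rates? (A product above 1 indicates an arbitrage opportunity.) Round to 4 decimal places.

1.0712

MXN→ILS→BRL→MXN: 0.2142 × 1.428 × 3.502 = 1.07118
DKK→MXN→ILS→BRL→DKK: 3.018 × 0.2142 × 1.428 × 1.098 = 1.01361
DKK→MXN→ILS→DKK: 3.018 × 0.2142 × 1.51 = 0.97615
DKK→NOK→ILS→BRL→DKK: 1.474 × 0.4032 × 1.428 × 1.098 = 0.93186
DKK→NOK→ILS→DKK: 1.474 × 0.4032 × 1.51 = 0.89742
Maximum is MXN→ILS→BRL→MXN at 1.0712; arbitrage exists.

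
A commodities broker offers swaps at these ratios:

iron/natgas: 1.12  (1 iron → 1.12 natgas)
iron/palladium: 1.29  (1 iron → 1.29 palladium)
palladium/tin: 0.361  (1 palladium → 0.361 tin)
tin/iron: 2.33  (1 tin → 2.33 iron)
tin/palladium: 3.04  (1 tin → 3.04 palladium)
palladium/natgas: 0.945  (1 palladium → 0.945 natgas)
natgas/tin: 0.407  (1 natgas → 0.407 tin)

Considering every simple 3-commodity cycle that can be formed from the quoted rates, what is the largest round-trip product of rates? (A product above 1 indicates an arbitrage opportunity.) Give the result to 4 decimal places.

natgas→tin→palladium→natgas: 0.407 × 3.04 × 0.945 = 1.16923
iron→palladium→tin→iron: 1.29 × 0.361 × 2.33 = 1.08506
iron→natgas→tin→iron: 1.12 × 0.407 × 2.33 = 1.06211
Maximum is natgas→tin→palladium→natgas at 1.1692; arbitrage exists.

1.1692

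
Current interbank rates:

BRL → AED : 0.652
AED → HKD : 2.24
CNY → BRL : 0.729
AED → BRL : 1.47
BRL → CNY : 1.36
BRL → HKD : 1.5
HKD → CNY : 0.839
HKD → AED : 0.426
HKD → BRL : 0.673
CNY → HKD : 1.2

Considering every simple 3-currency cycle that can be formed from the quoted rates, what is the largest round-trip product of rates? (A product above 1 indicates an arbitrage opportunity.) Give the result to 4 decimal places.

HKD→BRL→CNY→HKD: 0.673 × 1.36 × 1.2 = 1.09834
AED→HKD→BRL→AED: 2.24 × 0.673 × 0.652 = 0.98290
AED→BRL→HKD→AED: 1.47 × 1.5 × 0.426 = 0.93933
HKD→CNY→BRL→HKD: 0.839 × 0.729 × 1.5 = 0.91745
Maximum is HKD→BRL→CNY→HKD at 1.0983; arbitrage exists.

1.0983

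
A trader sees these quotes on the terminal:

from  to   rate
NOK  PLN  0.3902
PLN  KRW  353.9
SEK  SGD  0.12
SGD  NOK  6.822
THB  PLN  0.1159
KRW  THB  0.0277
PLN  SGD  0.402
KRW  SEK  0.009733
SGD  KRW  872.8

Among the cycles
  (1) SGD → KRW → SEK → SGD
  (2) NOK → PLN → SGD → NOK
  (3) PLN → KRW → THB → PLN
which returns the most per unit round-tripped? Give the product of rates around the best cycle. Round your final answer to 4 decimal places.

1.1362

(1) 872.8 × 0.009733 × 0.12 = 1.01940
(2) 0.3902 × 0.402 × 6.822 = 1.07010
(3) 353.9 × 0.0277 × 0.1159 = 1.13617
Highest is cycle (3) at 1.1362 (>1, arbitrage).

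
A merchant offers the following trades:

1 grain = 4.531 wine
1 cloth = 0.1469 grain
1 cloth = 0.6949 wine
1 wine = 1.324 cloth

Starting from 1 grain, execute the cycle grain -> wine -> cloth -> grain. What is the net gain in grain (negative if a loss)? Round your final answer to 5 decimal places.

1 grain × 4.531 = 4.531 wine
4.531 wine × 1.324 = 5.999044 cloth
5.999044 cloth × 0.1469 = 0.8812595636 grain
Net change: 0.8812595636 − 1 = -0.1187404364 grain

-0.11874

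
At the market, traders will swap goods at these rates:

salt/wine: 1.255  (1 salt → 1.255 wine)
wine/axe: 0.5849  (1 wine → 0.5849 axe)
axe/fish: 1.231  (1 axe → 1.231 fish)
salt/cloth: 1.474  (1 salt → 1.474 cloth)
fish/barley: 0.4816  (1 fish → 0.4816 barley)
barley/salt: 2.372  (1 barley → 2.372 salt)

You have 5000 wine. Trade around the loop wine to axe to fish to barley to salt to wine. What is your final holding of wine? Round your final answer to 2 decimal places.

5161.25

5000 wine × 0.5849 = 2924.5 axe
2924.5 axe × 1.231 = 3600.0595 fish
3600.0595 fish × 0.4816 = 1733.7886552 barley
1733.7886552 barley × 2.372 = 4112.5466901344 salt
4112.5466901344 salt × 1.255 = 5161.246096118672 wine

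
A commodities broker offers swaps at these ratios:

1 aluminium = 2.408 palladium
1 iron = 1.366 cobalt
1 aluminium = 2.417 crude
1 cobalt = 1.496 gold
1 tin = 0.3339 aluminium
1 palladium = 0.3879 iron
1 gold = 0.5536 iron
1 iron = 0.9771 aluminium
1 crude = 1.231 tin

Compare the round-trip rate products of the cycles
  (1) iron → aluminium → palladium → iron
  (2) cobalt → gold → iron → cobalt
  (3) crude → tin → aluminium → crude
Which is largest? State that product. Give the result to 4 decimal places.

1.1313

(1) 0.9771 × 2.408 × 0.3879 = 0.91267
(2) 1.496 × 0.5536 × 1.366 = 1.13130
(3) 1.231 × 0.3339 × 2.417 = 0.99346
Highest is cycle (2) at 1.1313 (>1, arbitrage).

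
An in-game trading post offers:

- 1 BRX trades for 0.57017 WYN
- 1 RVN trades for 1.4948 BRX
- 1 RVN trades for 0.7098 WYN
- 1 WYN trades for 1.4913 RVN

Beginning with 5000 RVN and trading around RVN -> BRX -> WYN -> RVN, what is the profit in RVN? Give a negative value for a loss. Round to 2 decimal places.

1355.10

5000 RVN × 1.4948 = 7474 BRX
7474 BRX × 0.57017 = 4261.45058 WYN
4261.45058 WYN × 1.4913 = 6355.101249954 RVN
Net change: 6355.101249954 − 5000 = 1355.101249954 RVN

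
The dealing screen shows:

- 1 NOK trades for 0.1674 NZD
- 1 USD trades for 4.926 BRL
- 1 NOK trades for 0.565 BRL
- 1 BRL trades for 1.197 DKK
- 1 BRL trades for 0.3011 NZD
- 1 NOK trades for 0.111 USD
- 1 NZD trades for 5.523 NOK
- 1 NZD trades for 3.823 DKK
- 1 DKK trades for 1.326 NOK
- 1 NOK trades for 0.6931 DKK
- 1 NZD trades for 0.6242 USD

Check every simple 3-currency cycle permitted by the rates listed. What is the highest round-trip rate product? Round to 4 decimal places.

0.9396

NZD→NOK→BRL→NZD: 5.523 × 0.565 × 0.3011 = 0.93958
NZD→USD→BRL→NZD: 0.6242 × 4.926 × 0.3011 = 0.92583
BRL→DKK→NOK→BRL: 1.197 × 1.326 × 0.565 = 0.89678
NZD→DKK→NOK→NZD: 3.823 × 1.326 × 0.1674 = 0.84860
Maximum is NZD→NOK→BRL→NZD at 0.9396; no arbitrage — every cycle loses value.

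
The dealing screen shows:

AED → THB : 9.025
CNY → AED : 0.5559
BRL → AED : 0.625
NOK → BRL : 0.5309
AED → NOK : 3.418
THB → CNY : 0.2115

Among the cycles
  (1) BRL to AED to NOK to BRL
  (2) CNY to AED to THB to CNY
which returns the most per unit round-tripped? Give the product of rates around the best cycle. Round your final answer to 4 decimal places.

1.1341

(1) 0.625 × 3.418 × 0.5309 = 1.13414
(2) 0.5559 × 9.025 × 0.2115 = 1.06109
Highest is cycle (1) at 1.1341 (>1, arbitrage).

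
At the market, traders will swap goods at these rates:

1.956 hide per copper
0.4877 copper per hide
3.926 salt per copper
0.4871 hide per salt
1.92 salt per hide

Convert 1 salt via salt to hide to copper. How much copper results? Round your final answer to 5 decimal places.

0.23756

1 salt × 0.4871 = 0.4871 hide
0.4871 hide × 0.4877 = 0.23755867 copper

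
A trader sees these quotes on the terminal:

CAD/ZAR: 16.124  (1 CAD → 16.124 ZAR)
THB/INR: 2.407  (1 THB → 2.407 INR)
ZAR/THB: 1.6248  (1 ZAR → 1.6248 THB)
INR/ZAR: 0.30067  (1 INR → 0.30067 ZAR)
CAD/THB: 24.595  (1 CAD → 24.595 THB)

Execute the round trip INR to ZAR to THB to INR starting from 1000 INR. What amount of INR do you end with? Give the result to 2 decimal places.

1175.89

1000 INR × 0.30067 = 300.67 ZAR
300.67 ZAR × 1.6248 = 488.528616 THB
488.528616 THB × 2.407 = 1175.888378712 INR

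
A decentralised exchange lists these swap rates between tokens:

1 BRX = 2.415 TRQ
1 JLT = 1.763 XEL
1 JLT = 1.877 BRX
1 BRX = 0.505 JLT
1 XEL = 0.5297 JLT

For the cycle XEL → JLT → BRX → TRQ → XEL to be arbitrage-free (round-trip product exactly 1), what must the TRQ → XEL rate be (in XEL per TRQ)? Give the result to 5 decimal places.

0.41647

Known legs of the cycle: 0.5297 × 1.877 × 2.415 = 2.4011062635
For no arbitrage the full-cycle product must be 1, so the missing rate is 1 / 2.4011062635 ≈ 0.4164747.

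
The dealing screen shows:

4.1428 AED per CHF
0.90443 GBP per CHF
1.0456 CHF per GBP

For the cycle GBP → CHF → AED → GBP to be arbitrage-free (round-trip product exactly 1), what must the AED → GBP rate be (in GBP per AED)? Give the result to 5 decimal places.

Known legs of the cycle: 1.0456 × 4.1428 = 4.33171168
For no arbitrage the full-cycle product must be 1, so the missing rate is 1 / 4.33171168 ≈ 0.2308556.

0.23086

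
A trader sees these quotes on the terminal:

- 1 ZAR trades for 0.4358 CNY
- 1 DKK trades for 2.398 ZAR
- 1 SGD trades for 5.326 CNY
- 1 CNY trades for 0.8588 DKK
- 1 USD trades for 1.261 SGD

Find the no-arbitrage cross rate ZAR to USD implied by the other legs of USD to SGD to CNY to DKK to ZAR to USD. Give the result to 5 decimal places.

Known legs of the cycle: 1.261 × 5.326 × 0.8588 × 2.398 = 13.8311236270064
For no arbitrage the full-cycle product must be 1, so the missing rate is 1 / 13.8311236270064 ≈ 0.0723007.

0.07230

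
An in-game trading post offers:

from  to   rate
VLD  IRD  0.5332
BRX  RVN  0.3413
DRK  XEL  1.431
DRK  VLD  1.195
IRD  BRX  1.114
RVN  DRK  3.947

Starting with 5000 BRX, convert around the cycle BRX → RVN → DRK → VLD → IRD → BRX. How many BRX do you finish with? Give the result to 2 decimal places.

5000 BRX × 0.3413 = 1706.5 RVN
1706.5 RVN × 3.947 = 6735.5555 DRK
6735.5555 DRK × 1.195 = 8048.9888225 VLD
8048.9888225 VLD × 0.5332 = 4291.720840157 IRD
4291.720840157 IRD × 1.114 = 4780.977015934898 BRX

4780.98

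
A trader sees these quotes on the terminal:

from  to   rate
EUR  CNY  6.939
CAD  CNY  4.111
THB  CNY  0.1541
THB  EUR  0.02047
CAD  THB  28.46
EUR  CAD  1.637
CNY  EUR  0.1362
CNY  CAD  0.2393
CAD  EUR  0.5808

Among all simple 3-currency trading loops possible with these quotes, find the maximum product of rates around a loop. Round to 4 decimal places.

CNY→CAD→THB→CNY: 0.2393 × 28.46 × 0.1541 = 1.04949
CNY→CAD→EUR→CNY: 0.2393 × 0.5808 × 6.939 = 0.96442
EUR→CAD→THB→EUR: 1.637 × 28.46 × 0.02047 = 0.95368
CNY→EUR→CAD→CNY: 0.1362 × 1.637 × 4.111 = 0.91659
Maximum is CNY→CAD→THB→CNY at 1.0495; arbitrage exists.

1.0495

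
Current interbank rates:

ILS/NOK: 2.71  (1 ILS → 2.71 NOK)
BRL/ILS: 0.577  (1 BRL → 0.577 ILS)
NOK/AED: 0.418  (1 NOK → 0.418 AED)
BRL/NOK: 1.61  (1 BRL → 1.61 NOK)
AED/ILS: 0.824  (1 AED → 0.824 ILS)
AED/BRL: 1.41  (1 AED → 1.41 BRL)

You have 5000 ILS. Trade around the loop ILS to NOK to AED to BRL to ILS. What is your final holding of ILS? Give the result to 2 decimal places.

5000 ILS × 2.71 = 13550 NOK
13550 NOK × 0.418 = 5663.9 AED
5663.9 AED × 1.41 = 7986.099 BRL
7986.099 BRL × 0.577 = 4607.979123 ILS

4607.98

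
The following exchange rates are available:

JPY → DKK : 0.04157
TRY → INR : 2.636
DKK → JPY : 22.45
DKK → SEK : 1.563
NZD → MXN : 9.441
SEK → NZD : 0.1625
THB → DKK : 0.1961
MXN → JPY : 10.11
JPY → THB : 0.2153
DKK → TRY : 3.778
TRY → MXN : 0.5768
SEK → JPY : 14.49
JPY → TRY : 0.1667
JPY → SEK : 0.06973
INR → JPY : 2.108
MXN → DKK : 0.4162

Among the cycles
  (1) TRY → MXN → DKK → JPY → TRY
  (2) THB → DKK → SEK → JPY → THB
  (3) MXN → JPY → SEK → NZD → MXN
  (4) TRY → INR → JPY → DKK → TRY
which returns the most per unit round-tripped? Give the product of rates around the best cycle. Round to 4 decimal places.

1.0815

(1) 0.5768 × 0.4162 × 22.45 × 0.1667 = 0.89842
(2) 0.1961 × 1.563 × 14.49 × 0.2153 = 0.95620
(3) 10.11 × 0.06973 × 0.1625 × 9.441 = 1.08154
(4) 2.636 × 2.108 × 0.04157 × 3.778 = 0.87269
Highest is cycle (3) at 1.0815 (>1, arbitrage).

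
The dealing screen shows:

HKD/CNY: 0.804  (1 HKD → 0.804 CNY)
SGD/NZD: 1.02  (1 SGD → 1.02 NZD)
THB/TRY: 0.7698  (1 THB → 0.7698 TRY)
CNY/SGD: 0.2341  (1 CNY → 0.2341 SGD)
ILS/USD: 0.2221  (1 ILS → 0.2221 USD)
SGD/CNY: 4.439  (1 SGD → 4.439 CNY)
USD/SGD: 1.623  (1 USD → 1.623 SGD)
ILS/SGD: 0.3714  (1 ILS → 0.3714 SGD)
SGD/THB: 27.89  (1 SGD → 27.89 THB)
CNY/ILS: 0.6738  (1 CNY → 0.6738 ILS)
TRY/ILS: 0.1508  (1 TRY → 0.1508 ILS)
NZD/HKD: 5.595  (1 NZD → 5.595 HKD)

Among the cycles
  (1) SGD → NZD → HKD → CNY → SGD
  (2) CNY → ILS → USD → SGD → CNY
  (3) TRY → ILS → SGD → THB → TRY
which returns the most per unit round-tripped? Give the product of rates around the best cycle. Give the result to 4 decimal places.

(1) 1.02 × 5.595 × 0.804 × 0.2341 = 1.07413
(2) 0.6738 × 0.2221 × 1.623 × 4.439 = 1.07816
(3) 0.1508 × 0.3714 × 27.89 × 0.7698 = 1.20246
Highest is cycle (3) at 1.2025 (>1, arbitrage).

1.2025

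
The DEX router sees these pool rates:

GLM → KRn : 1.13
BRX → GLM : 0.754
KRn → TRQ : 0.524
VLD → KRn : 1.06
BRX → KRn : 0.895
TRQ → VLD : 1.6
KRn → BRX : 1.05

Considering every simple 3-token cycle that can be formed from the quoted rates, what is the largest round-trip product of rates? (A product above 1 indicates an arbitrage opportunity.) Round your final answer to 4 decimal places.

0.8946

BRX→GLM→KRn→BRX: 0.754 × 1.13 × 1.05 = 0.89462
VLD→KRn→TRQ→VLD: 1.06 × 0.524 × 1.6 = 0.88870
Maximum is BRX→GLM→KRn→BRX at 0.8946; no arbitrage — every cycle loses value.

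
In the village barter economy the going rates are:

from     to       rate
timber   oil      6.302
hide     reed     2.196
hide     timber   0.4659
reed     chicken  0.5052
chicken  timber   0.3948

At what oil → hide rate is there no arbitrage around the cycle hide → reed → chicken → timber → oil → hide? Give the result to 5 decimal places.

Known legs of the cycle: 2.196 × 0.5052 × 0.3948 × 6.302 = 2.76026780840832
For no arbitrage the full-cycle product must be 1, so the missing rate is 1 / 2.76026780840832 ≈ 0.3622837.

0.36228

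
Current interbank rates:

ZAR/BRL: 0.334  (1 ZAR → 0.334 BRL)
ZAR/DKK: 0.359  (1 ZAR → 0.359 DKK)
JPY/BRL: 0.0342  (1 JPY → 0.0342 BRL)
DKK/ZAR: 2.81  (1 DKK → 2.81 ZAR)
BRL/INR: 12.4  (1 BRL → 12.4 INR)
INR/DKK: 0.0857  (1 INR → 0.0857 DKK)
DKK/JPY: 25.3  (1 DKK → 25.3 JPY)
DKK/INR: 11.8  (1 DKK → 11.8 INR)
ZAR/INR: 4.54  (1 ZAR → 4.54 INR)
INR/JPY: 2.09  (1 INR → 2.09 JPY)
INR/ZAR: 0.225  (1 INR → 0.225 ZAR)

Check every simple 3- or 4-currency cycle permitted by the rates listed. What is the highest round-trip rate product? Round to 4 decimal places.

1.0933

ZAR→INR→DKK→ZAR: 4.54 × 0.0857 × 2.81 = 1.09331
ZAR→BRL→INR→DKK→ZAR: 0.334 × 12.4 × 0.0857 × 2.81 = 0.99737
ZAR→DKK→INR→ZAR: 0.359 × 11.8 × 0.225 = 0.95315
ZAR→BRL→INR→ZAR: 0.334 × 12.4 × 0.225 = 0.93186
JPY→BRL→INR→DKK→JPY: 0.0342 × 12.4 × 0.0857 × 25.3 = 0.91949
JPY→BRL→INR→JPY: 0.0342 × 12.4 × 2.09 = 0.88633
Maximum is ZAR→INR→DKK→ZAR at 1.0933; arbitrage exists.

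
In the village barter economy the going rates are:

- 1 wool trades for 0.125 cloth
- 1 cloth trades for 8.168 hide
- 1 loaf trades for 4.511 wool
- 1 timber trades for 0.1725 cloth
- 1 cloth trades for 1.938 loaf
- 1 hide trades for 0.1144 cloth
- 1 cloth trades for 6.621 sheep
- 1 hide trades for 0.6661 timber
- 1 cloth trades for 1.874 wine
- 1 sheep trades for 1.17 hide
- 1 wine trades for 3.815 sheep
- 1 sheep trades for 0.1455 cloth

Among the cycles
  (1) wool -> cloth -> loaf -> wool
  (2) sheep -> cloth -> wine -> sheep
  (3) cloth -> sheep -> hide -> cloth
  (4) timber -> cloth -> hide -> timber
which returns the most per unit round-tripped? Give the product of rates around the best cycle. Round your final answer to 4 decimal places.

(1) 0.125 × 1.938 × 4.511 = 1.09279
(2) 0.1455 × 1.874 × 3.815 = 1.04022
(3) 6.621 × 1.17 × 0.1144 = 0.88621
(4) 0.1725 × 8.168 × 0.6661 = 0.93852
Highest is cycle (1) at 1.0928 (>1, arbitrage).

1.0928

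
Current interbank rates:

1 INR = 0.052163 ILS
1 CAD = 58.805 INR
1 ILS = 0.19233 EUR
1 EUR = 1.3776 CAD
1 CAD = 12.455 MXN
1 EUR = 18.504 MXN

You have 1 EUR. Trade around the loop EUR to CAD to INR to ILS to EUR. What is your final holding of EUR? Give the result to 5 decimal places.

0.81273

1 EUR × 1.3776 = 1.3776 CAD
1.3776 CAD × 58.805 = 81.009768 INR
81.009768 INR × 0.052163 = 4.225712528184 ILS
4.225712528184 ILS × 0.19233 = 0.81273129054562872 EUR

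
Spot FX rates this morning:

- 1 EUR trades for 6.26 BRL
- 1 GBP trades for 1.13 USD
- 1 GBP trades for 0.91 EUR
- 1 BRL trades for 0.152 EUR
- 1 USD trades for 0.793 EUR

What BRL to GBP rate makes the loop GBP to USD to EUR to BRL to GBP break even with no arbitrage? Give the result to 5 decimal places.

Known legs of the cycle: 1.13 × 0.793 × 6.26 = 5.6095234
For no arbitrage the full-cycle product must be 1, so the missing rate is 1 / 5.6095234 ≈ 0.1782683.

0.17827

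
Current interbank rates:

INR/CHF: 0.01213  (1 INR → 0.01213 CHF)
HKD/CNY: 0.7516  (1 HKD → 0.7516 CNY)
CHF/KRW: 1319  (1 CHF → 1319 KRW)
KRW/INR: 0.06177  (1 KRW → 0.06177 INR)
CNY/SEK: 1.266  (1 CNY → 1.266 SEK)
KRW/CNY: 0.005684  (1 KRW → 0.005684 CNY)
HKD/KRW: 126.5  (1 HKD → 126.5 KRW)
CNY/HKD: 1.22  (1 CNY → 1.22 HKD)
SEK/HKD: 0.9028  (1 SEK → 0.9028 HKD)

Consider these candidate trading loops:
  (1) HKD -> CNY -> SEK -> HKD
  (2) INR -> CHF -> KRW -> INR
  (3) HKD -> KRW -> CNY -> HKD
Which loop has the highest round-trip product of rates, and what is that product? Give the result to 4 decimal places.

(1) 0.7516 × 1.266 × 0.9028 = 0.85904
(2) 0.01213 × 1319 × 0.06177 = 0.98829
(3) 126.5 × 0.005684 × 1.22 = 0.87721
Highest is cycle (2) at 0.9883 (≤1, no arbitrage).

0.9883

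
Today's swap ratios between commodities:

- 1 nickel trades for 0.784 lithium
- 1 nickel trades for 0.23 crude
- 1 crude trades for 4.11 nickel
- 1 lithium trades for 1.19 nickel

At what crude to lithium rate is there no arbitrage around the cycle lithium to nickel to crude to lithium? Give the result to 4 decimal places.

Known legs of the cycle: 1.19 × 0.23 = 0.2737
For no arbitrage the full-cycle product must be 1, so the missing rate is 1 / 0.2737 ≈ 3.653635.

3.6536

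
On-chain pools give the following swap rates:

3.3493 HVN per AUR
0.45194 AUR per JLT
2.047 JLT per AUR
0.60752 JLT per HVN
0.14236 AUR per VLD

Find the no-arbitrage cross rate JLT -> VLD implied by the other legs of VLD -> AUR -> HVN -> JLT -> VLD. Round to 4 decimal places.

Known legs of the cycle: 0.14236 × 3.3493 × 0.60752 = 0.28966939253696
For no arbitrage the full-cycle product must be 1, so the missing rate is 1 / 0.28966939253696 ≈ 3.452211.

3.4522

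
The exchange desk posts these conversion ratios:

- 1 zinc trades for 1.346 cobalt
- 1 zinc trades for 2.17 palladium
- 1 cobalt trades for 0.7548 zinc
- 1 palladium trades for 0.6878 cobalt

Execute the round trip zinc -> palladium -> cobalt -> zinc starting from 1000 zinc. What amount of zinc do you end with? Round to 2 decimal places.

1126.56

1000 zinc × 2.17 = 2170 palladium
2170 palladium × 0.6878 = 1492.526 cobalt
1492.526 cobalt × 0.7548 = 1126.5586248 zinc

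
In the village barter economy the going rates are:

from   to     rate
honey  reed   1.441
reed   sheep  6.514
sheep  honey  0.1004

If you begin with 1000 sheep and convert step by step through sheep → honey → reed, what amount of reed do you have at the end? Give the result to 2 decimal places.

144.68

1000 sheep × 0.1004 = 100.4 honey
100.4 honey × 1.441 = 144.6764 reed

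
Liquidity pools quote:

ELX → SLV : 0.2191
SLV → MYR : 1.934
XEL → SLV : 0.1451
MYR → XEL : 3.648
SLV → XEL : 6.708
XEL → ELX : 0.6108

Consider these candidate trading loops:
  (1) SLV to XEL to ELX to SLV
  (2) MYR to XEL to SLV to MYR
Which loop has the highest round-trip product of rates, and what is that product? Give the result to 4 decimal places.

1.0237

(1) 6.708 × 0.6108 × 0.2191 = 0.89771
(2) 3.648 × 0.1451 × 1.934 = 1.02371
Highest is cycle (2) at 1.0237 (>1, arbitrage).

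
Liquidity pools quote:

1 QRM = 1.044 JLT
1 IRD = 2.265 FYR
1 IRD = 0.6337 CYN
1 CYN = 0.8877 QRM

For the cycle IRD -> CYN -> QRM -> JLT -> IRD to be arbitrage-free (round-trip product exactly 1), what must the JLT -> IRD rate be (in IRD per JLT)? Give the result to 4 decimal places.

Known legs of the cycle: 0.6337 × 0.8877 × 1.044 = 0.58728705156
For no arbitrage the full-cycle product must be 1, so the missing rate is 1 / 0.58728705156 ≈ 1.702745.

1.7027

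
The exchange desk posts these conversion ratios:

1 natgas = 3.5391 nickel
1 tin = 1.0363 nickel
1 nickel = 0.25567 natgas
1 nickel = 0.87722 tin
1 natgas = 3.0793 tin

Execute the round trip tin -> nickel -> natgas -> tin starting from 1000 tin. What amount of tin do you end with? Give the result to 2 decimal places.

815.86

1000 tin × 1.0363 = 1036.3 nickel
1036.3 nickel × 0.25567 = 264.950821 natgas
264.950821 natgas × 3.0793 = 815.8630631053 tin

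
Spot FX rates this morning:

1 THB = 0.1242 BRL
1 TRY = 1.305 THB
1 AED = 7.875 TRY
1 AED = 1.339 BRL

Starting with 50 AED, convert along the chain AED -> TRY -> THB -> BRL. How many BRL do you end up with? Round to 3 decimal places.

50 AED × 7.875 = 393.75 TRY
393.75 TRY × 1.305 = 513.84375 THB
513.84375 THB × 0.1242 = 63.81939375 BRL

63.819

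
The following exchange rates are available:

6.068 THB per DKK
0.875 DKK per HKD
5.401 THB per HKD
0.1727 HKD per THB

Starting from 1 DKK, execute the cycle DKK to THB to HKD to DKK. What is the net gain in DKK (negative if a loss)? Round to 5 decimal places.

-0.08305

1 DKK × 6.068 = 6.068 THB
6.068 THB × 0.1727 = 1.0479436 HKD
1.0479436 HKD × 0.875 = 0.91695065 DKK
Net change: 0.91695065 − 1 = -0.08304935 DKK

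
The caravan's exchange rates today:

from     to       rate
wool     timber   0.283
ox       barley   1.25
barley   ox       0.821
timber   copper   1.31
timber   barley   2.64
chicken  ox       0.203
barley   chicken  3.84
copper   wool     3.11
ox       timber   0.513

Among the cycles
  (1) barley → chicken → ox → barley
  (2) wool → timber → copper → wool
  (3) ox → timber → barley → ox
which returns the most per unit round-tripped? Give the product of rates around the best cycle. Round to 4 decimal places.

1.1530

(1) 3.84 × 0.203 × 1.25 = 0.97440
(2) 0.283 × 1.31 × 3.11 = 1.15297
(3) 0.513 × 2.64 × 0.821 = 1.11190
Highest is cycle (2) at 1.1530 (>1, arbitrage).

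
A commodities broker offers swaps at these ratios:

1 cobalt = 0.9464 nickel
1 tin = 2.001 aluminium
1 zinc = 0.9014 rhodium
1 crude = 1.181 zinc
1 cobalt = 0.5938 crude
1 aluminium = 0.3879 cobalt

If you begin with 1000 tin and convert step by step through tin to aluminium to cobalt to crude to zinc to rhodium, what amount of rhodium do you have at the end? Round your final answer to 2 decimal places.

1000 tin × 2.001 = 2001 aluminium
2001 aluminium × 0.3879 = 776.1879 cobalt
776.1879 cobalt × 0.5938 = 460.90037502 crude
460.90037502 crude × 1.181 = 544.32334289862 zinc
544.32334289862 zinc × 0.9014 = 490.653061288816068 rhodium

490.65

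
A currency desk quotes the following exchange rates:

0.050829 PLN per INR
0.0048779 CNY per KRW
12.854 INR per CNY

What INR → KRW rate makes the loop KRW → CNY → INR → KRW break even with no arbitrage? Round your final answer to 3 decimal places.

15.949

Known legs of the cycle: 0.0048779 × 12.854 = 0.0627005266
For no arbitrage the full-cycle product must be 1, so the missing rate is 1 / 0.0627005266 ≈ 15.94883.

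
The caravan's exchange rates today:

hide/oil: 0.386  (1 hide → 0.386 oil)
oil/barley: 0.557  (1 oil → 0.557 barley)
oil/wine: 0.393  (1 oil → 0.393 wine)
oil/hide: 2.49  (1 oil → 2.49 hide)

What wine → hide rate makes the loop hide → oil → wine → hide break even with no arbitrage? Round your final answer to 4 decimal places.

6.5920

Known legs of the cycle: 0.386 × 0.393 = 0.151698
For no arbitrage the full-cycle product must be 1, so the missing rate is 1 / 0.151698 ≈ 6.592045.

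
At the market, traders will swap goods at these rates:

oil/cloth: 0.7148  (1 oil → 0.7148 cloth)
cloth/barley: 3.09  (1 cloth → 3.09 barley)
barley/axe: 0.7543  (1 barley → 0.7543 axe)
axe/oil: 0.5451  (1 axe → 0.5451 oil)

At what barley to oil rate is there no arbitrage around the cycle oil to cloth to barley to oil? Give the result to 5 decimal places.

Known legs of the cycle: 0.7148 × 3.09 = 2.208732
For no arbitrage the full-cycle product must be 1, so the missing rate is 1 / 2.208732 ≈ 0.4527485.

0.45275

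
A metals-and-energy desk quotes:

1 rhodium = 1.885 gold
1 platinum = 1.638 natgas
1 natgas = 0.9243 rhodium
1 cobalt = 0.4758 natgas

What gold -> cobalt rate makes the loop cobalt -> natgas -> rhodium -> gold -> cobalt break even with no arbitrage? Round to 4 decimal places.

Known legs of the cycle: 0.4758 × 0.9243 × 1.885 = 0.8289889569
For no arbitrage the full-cycle product must be 1, so the missing rate is 1 / 0.8289889569 ≈ 1.206289.

1.2063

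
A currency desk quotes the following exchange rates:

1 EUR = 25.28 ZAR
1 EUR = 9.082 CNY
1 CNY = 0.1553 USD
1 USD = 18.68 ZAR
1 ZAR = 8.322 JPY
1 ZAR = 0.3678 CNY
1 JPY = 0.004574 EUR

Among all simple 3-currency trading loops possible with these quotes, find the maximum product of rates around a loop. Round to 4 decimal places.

CNY→USD→ZAR→CNY: 0.1553 × 18.68 × 0.3678 = 1.06699
EUR→ZAR→JPY→EUR: 25.28 × 8.322 × 0.004574 = 0.96228
Maximum is CNY→USD→ZAR→CNY at 1.0670; arbitrage exists.

1.0670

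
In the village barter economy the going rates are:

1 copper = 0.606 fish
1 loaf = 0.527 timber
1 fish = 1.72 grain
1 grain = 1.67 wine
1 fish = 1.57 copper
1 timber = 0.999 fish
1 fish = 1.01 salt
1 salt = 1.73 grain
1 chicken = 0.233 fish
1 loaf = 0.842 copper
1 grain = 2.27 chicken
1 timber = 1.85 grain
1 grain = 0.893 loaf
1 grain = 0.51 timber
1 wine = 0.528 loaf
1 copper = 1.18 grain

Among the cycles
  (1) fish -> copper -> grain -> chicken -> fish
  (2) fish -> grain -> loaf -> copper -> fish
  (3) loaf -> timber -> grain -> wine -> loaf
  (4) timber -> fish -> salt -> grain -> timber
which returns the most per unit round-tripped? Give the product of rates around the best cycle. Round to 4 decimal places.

(1) 1.57 × 1.18 × 2.27 × 0.233 = 0.97986
(2) 1.72 × 0.893 × 0.842 × 0.606 = 0.78373
(3) 0.527 × 1.85 × 1.67 × 0.528 = 0.85967
(4) 0.999 × 1.01 × 1.73 × 0.51 = 0.89023
Highest is cycle (1) at 0.9799 (≤1, no arbitrage).

0.9799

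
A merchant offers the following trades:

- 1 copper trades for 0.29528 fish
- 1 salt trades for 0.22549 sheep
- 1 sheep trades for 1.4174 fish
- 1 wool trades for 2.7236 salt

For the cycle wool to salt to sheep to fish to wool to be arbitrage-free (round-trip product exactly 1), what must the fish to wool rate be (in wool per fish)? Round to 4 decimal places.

1.1488

Known legs of the cycle: 2.7236 × 0.22549 × 1.4174 = 0.8704885050136
For no arbitrage the full-cycle product must be 1, so the missing rate is 1 / 0.8704885050136 ≈ 1.148780.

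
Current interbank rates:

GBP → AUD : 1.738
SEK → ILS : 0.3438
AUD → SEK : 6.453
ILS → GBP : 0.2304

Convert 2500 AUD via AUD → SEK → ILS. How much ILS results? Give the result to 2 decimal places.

2500 AUD × 6.453 = 16132.5 SEK
16132.5 SEK × 0.3438 = 5546.3535 ILS

5546.35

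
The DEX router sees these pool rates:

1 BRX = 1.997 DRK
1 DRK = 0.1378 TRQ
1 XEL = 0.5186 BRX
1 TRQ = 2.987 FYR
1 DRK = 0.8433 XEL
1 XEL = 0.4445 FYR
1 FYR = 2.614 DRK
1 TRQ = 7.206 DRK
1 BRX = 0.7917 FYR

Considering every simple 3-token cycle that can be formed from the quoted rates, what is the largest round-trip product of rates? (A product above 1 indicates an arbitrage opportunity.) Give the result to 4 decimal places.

1.0759

FYR→DRK→TRQ→FYR: 2.614 × 0.1378 × 2.987 = 1.07594
XEL→FYR→DRK→XEL: 0.4445 × 2.614 × 0.8433 = 0.97985
XEL→BRX→DRK→XEL: 0.5186 × 1.997 × 0.8433 = 0.87336
Maximum is FYR→DRK→TRQ→FYR at 1.0759; arbitrage exists.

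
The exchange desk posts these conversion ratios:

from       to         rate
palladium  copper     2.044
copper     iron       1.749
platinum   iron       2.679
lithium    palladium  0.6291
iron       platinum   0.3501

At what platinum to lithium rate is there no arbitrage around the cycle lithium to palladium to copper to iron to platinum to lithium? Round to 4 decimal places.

Known legs of the cycle: 0.6291 × 2.044 × 1.749 × 0.3501 = 0.78737658734196
For no arbitrage the full-cycle product must be 1, so the missing rate is 1 / 0.78737658734196 ≈ 1.270040.

1.2700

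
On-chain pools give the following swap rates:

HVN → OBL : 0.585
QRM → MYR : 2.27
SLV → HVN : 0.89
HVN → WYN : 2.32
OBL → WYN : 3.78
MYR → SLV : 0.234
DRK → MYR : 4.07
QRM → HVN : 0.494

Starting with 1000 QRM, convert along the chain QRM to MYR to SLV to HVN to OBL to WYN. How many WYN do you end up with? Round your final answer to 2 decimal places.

1000 QRM × 2.27 = 2270 MYR
2270 MYR × 0.234 = 531.18 SLV
531.18 SLV × 0.89 = 472.7502 HVN
472.7502 HVN × 0.585 = 276.558867 OBL
276.558867 OBL × 3.78 = 1045.39251726 WYN

1045.39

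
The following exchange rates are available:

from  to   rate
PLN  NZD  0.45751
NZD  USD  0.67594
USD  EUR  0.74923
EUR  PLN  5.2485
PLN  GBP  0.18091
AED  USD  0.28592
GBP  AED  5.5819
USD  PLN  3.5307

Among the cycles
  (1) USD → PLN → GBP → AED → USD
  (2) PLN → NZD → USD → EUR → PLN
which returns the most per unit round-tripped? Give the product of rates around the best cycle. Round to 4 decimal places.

1.2161

(1) 3.5307 × 0.18091 × 5.5819 × 0.28592 = 1.01941
(2) 0.45751 × 0.67594 × 0.74923 × 5.2485 = 1.21607
Highest is cycle (2) at 1.2161 (>1, arbitrage).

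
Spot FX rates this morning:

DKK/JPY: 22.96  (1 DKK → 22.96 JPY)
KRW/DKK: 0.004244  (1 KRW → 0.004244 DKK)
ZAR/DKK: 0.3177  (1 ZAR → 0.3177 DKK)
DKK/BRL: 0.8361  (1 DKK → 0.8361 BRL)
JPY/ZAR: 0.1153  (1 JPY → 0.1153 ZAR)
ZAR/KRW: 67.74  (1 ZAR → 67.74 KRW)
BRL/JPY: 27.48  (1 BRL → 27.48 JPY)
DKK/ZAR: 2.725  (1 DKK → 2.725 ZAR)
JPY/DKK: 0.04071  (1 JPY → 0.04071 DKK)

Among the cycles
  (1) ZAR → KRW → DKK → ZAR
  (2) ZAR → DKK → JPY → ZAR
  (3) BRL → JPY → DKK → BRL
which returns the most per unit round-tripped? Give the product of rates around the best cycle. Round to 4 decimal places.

(1) 67.74 × 0.004244 × 2.725 = 0.78341
(2) 0.3177 × 22.96 × 0.1153 = 0.84104
(3) 27.48 × 0.04071 × 0.8361 = 0.93535
Highest is cycle (3) at 0.9354 (≤1, no arbitrage).

0.9354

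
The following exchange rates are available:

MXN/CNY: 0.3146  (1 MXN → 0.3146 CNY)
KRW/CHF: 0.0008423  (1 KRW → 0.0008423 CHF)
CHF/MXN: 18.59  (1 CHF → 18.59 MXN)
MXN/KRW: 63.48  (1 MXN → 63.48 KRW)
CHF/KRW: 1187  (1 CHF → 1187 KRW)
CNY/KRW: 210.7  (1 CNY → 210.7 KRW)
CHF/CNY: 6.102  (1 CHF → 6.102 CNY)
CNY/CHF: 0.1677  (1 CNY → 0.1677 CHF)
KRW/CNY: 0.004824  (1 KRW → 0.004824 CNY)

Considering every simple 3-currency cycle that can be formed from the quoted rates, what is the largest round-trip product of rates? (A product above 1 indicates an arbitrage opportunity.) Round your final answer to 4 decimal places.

1.0829

CHF→CNY→KRW→CHF: 6.102 × 210.7 × 0.0008423 = 1.08294
CHF→MXN→KRW→CHF: 18.59 × 63.48 × 0.0008423 = 0.99399
CHF→MXN→CNY→CHF: 18.59 × 0.3146 × 0.1677 = 0.98078
CHF→KRW→CNY→CHF: 1187 × 0.004824 × 0.1677 = 0.96026
Maximum is CHF→CNY→KRW→CHF at 1.0829; arbitrage exists.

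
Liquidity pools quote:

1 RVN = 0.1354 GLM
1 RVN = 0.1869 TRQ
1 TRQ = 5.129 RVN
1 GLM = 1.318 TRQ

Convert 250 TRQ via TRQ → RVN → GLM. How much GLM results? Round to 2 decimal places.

173.62

250 TRQ × 5.129 = 1282.25 RVN
1282.25 RVN × 0.1354 = 173.61665 GLM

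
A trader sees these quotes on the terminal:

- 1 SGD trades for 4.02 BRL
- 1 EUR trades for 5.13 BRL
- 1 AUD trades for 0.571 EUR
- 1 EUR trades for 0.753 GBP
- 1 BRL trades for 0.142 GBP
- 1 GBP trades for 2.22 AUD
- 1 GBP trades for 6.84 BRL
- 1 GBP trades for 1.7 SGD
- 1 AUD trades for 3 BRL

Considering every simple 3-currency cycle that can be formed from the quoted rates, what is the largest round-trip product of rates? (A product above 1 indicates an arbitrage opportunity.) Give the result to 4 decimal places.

SGD→BRL→GBP→SGD: 4.02 × 0.142 × 1.7 = 0.97043
AUD→EUR→GBP→AUD: 0.571 × 0.753 × 2.22 = 0.95452
AUD→BRL→GBP→AUD: 3 × 0.142 × 2.22 = 0.94572
Maximum is SGD→BRL→GBP→SGD at 0.9704; no arbitrage — every cycle loses value.

0.9704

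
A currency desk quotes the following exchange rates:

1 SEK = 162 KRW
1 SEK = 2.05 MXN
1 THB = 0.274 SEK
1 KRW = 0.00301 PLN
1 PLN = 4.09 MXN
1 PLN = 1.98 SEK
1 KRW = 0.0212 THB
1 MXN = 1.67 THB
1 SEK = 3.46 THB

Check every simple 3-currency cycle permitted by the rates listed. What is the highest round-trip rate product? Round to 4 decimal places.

SEK→KRW→PLN→SEK: 162 × 0.00301 × 1.98 = 0.96549
SEK→KRW→THB→SEK: 162 × 0.0212 × 0.274 = 0.94103
MXN→THB→SEK→MXN: 1.67 × 0.274 × 2.05 = 0.93804
Maximum is SEK→KRW→PLN→SEK at 0.9655; no arbitrage — every cycle loses value.

0.9655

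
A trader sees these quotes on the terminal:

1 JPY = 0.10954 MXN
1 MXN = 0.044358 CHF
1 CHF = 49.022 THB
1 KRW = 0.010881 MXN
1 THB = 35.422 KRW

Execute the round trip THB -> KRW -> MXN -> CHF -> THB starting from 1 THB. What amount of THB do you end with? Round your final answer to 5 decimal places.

0.83812

1 THB × 35.422 = 35.422 KRW
35.422 KRW × 0.010881 = 0.385426782 MXN
0.385426782 MXN × 0.044358 = 0.017096761195956 CHF
0.017096761195956 CHF × 49.022 = 0.838117427348155032 THB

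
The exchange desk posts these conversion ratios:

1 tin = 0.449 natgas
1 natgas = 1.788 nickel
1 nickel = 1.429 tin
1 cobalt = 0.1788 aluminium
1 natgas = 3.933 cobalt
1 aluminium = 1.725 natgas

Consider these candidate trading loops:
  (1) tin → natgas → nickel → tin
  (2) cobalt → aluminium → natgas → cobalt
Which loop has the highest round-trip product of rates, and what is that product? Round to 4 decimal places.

(1) 0.449 × 1.788 × 1.429 = 1.14722
(2) 0.1788 × 1.725 × 3.933 = 1.21306
Highest is cycle (2) at 1.2131 (>1, arbitrage).

1.2131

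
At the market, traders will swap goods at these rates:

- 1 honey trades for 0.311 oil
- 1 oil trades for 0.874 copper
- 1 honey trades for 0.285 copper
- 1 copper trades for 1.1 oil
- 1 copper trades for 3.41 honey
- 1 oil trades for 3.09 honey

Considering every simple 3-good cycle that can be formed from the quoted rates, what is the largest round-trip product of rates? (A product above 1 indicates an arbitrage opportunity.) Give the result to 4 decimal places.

honey→copper→oil→honey: 0.285 × 1.1 × 3.09 = 0.96872
honey→oil→copper→honey: 0.311 × 0.874 × 3.41 = 0.92689
Maximum is honey→copper→oil→honey at 0.9687; no arbitrage — every cycle loses value.

0.9687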